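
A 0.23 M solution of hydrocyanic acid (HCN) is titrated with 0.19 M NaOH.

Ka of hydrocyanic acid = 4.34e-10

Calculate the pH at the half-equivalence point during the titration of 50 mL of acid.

At half-equivalence [HA] = [A⁻], so Henderson-Hasselbalch gives pH = pKa = -log(4.34e-10) = 9.36.

pH = pKa = 9.36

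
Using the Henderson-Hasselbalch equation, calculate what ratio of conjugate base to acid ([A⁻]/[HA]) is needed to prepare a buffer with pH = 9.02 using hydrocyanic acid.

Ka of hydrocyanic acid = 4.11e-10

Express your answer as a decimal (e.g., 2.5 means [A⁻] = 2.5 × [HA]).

pKa = -log(4.11e-10) = 9.3862. pH = pKa + log([A⁻]/[HA]), so log([A⁻]/[HA]) = pH − pKa = 9.02 − 9.3862 = -0.3662. [A⁻]/[HA] = 10^(-0.3662) = 0.430

[A⁻]/[HA] = 0.430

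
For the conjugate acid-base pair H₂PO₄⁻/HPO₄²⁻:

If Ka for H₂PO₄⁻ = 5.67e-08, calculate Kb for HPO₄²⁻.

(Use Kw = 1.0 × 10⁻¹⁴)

For a conjugate pair Ka × Kb = Kw, so Kb = Kw/Ka = 1.0 × 10⁻¹⁴ / 5.67e-08 = 1.76e-07.

K_b = 1.76e-07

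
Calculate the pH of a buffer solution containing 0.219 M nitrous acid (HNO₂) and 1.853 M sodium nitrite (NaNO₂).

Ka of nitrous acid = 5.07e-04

pKa = -log(5.07e-04) = 3.29. pH = pKa + log([A⁻]/[HA]) = 3.29 + log(1.853/0.219)

pH = 4.22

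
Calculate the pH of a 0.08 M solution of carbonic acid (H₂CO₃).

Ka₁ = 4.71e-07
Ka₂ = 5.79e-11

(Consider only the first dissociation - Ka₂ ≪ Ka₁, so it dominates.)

First dissociation dominates. From Ka₁ = [H⁺][HA⁻]/[H₂A], x² + Ka₁·x − Ka₁·C = 0 with C = 0.08 M and Ka₁ = 4.71e-07. Solving: [H⁺] = (−Ka₁ + √(Ka₁² + 4·Ka₁·C)) / 2 = 1.9388e-04 M. pH = -log(1.9388e-04) = 3.71.

pH = 3.71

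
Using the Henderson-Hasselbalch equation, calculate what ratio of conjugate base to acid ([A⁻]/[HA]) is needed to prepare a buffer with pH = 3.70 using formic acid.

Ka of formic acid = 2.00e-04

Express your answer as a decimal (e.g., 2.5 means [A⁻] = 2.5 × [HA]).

pKa = -log(2.00e-04) = 3.6990. pH = pKa + log([A⁻]/[HA]), so log([A⁻]/[HA]) = pH − pKa = 3.70 − 3.6990 = 0.0010. [A⁻]/[HA] = 10^(0.0010) = 1.00

[A⁻]/[HA] = 1.00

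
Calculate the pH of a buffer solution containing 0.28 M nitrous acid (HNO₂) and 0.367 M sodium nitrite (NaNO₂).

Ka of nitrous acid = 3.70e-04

pKa = -log(3.70e-04) = 3.43. pH = pKa + log([A⁻]/[HA]) = 3.43 + log(0.367/0.28)

pH = 3.55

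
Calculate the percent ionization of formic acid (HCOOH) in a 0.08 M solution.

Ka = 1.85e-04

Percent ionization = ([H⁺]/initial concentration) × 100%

Using Ka equilibrium: x² + Ka×x - Ka×C = 0. Solving: [H⁺] = 3.7557e-03. Percent = (3.7557e-03/0.08) × 100

Percent ionization = 4.69%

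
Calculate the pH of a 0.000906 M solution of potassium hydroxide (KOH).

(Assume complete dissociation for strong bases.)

[OH⁻] = 0.000906 M for strong base. pOH = -log[OH⁻] = 3.04, pH = 14 - pOH

pH = 10.96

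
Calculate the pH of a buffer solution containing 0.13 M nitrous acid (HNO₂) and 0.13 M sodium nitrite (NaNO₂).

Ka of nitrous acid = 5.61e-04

pKa = -log(5.61e-04) = 3.25. pH = pKa + log([A⁻]/[HA]) = 3.25 + log(0.13/0.13)

pH = 3.25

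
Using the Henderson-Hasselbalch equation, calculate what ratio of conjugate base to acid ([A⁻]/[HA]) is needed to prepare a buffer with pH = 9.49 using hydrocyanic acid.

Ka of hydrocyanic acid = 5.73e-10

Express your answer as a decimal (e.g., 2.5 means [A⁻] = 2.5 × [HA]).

pKa = -log(5.73e-10) = 9.2418. pH = pKa + log([A⁻]/[HA]), so log([A⁻]/[HA]) = pH − pKa = 9.49 − 9.2418 = 0.2482. [A⁻]/[HA] = 10^(0.2482) = 1.77

[A⁻]/[HA] = 1.77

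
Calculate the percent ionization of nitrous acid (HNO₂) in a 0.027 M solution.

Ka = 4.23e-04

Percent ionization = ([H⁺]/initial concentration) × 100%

Using Ka equilibrium: x² + Ka×x - Ka×C = 0. Solving: [H⁺] = 3.1746e-03. Percent = (3.1746e-03/0.027) × 100

Percent ionization = 11.8%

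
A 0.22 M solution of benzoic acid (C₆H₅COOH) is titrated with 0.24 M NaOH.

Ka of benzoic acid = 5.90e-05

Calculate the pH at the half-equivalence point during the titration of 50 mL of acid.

At half-equivalence [HA] = [A⁻], so Henderson-Hasselbalch gives pH = pKa = -log(5.90e-05) = 4.23.

pH = pKa = 4.23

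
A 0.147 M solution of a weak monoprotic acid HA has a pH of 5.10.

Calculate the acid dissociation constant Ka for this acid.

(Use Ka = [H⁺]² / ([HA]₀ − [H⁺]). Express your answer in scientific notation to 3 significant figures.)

[H⁺] = 10^(−pH) = 10^(−5.10) = 7.943e-06 M. For HA ⇌ H⁺ + A⁻, Ka = [H⁺][A⁻]/[HA] = [H⁺]² / ([HA]₀ − [H⁺]) = (7.943e-06)² / (0.147 − 7.943e-06) = 4.29e-10.

K_a = 4.29e-10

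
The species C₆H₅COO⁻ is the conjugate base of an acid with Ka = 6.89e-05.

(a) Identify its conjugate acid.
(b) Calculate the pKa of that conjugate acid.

(a) The conjugate acid is formed by adding one H⁺ to C₆H₅COO⁻, giving C₆H₅COOH. (b) pKa = -log(Ka) = -log(6.89e-05) = 4.16.

Conjugate acid: C₆H₅COOH; pK_a = 4.16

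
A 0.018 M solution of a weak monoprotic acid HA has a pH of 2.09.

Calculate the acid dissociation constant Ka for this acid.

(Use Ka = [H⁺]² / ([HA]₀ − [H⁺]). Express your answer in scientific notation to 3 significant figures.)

[H⁺] = 10^(−pH) = 10^(−2.09) = 8.128e-03 M. For HA ⇌ H⁺ + A⁻, Ka = [H⁺][A⁻]/[HA] = [H⁺]² / ([HA]₀ − [H⁺]) = (8.128e-03)² / (0.018 − 8.128e-03) = 6.69e-03.

K_a = 6.69e-03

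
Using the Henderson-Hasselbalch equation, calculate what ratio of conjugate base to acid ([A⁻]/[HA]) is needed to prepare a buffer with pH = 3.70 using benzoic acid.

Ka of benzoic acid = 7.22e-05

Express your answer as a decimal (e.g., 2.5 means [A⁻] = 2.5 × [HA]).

pKa = -log(7.22e-05) = 4.1415. pH = pKa + log([A⁻]/[HA]), so log([A⁻]/[HA]) = pH − pKa = 3.70 − 4.1415 = -0.4415. [A⁻]/[HA] = 10^(-0.4415) = 0.362

[A⁻]/[HA] = 0.362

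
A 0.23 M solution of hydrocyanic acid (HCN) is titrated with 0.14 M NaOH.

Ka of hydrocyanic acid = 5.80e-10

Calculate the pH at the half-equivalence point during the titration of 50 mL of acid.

At half-equivalence [HA] = [A⁻], so Henderson-Hasselbalch gives pH = pKa = -log(5.80e-10) = 9.24.

pH = pKa = 9.24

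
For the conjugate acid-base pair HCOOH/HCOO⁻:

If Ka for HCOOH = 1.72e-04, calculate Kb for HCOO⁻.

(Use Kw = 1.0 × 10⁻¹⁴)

For a conjugate pair Ka × Kb = Kw, so Kb = Kw/Ka = 1.0 × 10⁻¹⁴ / 1.72e-04 = 5.81e-11.

K_b = 5.81e-11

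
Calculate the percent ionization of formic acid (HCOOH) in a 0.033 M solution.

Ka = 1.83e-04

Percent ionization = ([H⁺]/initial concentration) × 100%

Using Ka equilibrium: x² + Ka×x - Ka×C = 0. Solving: [H⁺] = 2.3676e-03. Percent = (2.3676e-03/0.033) × 100

Percent ionization = 7.17%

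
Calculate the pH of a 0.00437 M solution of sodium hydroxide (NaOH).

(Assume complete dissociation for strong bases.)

[OH⁻] = 0.00437 M for strong base. pOH = -log[OH⁻] = 2.36, pH = 14 - pOH

pH = 11.64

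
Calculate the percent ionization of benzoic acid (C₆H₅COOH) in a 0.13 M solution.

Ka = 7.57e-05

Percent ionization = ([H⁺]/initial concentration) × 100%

Using Ka equilibrium: x² + Ka×x - Ka×C = 0. Solving: [H⁺] = 3.0994e-03. Percent = (3.0994e-03/0.13) × 100

Percent ionization = 2.38%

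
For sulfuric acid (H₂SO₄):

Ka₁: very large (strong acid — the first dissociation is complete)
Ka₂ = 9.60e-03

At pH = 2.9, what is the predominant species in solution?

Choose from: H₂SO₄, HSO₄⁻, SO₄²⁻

The first dissociation is complete, so H₂SO₄ itself is never the predominant species in water; pKa₂ = -log(9.60e-03) = 2.02. For a polyprotic acid the predominant species crosses at each pKa: below pKa_n the protonated form dominates, above it the deprotonated form does. At pH = 2.9, the predominant species is SO₄²⁻.

SO₄²⁻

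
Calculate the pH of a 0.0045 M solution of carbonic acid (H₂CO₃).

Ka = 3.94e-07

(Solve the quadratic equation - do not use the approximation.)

x² + Ka×x - Ka×C = 0. Using quadratic formula: [H⁺] = 4.1910e-05

pH = 4.38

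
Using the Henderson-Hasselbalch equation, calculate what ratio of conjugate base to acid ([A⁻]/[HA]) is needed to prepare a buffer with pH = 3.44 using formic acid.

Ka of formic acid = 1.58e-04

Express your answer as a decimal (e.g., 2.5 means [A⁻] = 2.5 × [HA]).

pKa = -log(1.58e-04) = 3.8013. pH = pKa + log([A⁻]/[HA]), so log([A⁻]/[HA]) = pH − pKa = 3.44 − 3.8013 = -0.3613. [A⁻]/[HA] = 10^(-0.3613) = 0.435

[A⁻]/[HA] = 0.435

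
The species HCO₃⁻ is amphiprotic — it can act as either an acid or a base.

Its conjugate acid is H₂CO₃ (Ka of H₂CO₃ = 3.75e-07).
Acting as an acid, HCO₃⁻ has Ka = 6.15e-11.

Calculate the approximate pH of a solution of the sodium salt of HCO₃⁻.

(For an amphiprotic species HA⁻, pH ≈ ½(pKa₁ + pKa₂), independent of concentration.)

pKa₁ = -log(3.75e-07) = 6.43; pKa₂ = -log(6.15e-11) = 10.21. For an amphiprotic species, pH ≈ ½(pKa₁ + pKa₂) = ½(6.43 + 10.21) = 8.32.

pH = 8.32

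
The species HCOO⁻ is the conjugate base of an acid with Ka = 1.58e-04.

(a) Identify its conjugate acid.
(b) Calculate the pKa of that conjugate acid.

(a) The conjugate acid is formed by adding one H⁺ to HCOO⁻, giving HCOOH. (b) pKa = -log(Ka) = -log(1.58e-04) = 3.80.

Conjugate acid: HCOOH; pK_a = 3.80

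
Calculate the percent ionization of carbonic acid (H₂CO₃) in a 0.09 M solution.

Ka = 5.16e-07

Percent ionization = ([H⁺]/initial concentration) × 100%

Using Ka equilibrium: x² + Ka×x - Ka×C = 0. Solving: [H⁺] = 2.1524e-04. Percent = (2.1524e-04/0.09) × 100

Percent ionization = 0.239%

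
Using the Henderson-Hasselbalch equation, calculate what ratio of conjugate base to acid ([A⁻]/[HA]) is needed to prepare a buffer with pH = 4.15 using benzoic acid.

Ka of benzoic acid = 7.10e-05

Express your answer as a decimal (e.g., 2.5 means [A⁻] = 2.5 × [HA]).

pKa = -log(7.10e-05) = 4.1487. pH = pKa + log([A⁻]/[HA]), so log([A⁻]/[HA]) = pH − pKa = 4.15 − 4.1487 = 0.0013. [A⁻]/[HA] = 10^(0.0013) = 1.00

[A⁻]/[HA] = 1.00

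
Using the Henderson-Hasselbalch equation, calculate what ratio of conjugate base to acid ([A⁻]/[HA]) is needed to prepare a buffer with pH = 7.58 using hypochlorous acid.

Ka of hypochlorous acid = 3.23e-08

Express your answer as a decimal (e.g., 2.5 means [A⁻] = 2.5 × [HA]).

pKa = -log(3.23e-08) = 7.4908. pH = pKa + log([A⁻]/[HA]), so log([A⁻]/[HA]) = pH − pKa = 7.58 − 7.4908 = 0.0892. [A⁻]/[HA] = 10^(0.0892) = 1.23

[A⁻]/[HA] = 1.23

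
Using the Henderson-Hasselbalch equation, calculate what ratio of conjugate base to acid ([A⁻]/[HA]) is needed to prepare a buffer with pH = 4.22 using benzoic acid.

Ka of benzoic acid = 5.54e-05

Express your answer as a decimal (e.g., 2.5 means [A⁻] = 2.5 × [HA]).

pKa = -log(5.54e-05) = 4.2565. pH = pKa + log([A⁻]/[HA]), so log([A⁻]/[HA]) = pH − pKa = 4.22 − 4.2565 = -0.0365. [A⁻]/[HA] = 10^(-0.0365) = 0.919

[A⁻]/[HA] = 0.919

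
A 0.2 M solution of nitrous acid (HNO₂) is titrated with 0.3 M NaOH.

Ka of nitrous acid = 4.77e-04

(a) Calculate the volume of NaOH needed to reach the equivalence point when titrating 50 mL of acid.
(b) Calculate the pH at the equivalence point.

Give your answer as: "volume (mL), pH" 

moles acid = 0.2 × 50/1000 = 0.01 mol; V_base = moles/0.3 × 1000 = 33.3 mL. At equivalence only the conjugate base is present: [A⁻] = 0.01/0.083 = 1.2000e-01 M. Kb = Kw/Ka = 2.10e-11; [OH⁻] = √(Kb × [A⁻]) = 1.5861e-06; pOH = 5.80; pH = 14 - pOH = 8.20.

V = 33.3 mL, pH = 8.20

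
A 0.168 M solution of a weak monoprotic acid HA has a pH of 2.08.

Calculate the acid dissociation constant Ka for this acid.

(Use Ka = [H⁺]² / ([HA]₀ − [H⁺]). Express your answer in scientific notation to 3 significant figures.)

[H⁺] = 10^(−pH) = 10^(−2.08) = 8.318e-03 M. For HA ⇌ H⁺ + A⁻, Ka = [H⁺][A⁻]/[HA] = [H⁺]² / ([HA]₀ − [H⁺]) = (8.318e-03)² / (0.168 − 8.318e-03) = 4.33e-04.

K_a = 4.33e-04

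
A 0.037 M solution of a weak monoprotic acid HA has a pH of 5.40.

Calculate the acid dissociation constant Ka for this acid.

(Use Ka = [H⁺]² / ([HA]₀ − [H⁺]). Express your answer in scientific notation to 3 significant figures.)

[H⁺] = 10^(−pH) = 10^(−5.40) = 3.981e-06 M. For HA ⇌ H⁺ + A⁻, Ka = [H⁺][A⁻]/[HA] = [H⁺]² / ([HA]₀ − [H⁺]) = (3.981e-06)² / (0.037 − 3.981e-06) = 4.28e-10.

K_a = 4.28e-10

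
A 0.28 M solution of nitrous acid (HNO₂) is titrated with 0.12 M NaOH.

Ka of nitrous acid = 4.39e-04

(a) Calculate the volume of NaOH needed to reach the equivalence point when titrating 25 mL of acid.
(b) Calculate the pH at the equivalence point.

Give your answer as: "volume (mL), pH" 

moles acid = 0.28 × 25/1000 = 0.007 mol; V_base = moles/0.12 × 1000 = 58.3 mL. At equivalence only the conjugate base is present: [A⁻] = 0.007/0.083 = 8.4000e-02 M. Kb = Kw/Ka = 2.28e-11; [OH⁻] = √(Kb × [A⁻]) = 1.3833e-06; pOH = 5.86; pH = 14 - pOH = 8.14.

V = 58.3 mL, pH = 8.14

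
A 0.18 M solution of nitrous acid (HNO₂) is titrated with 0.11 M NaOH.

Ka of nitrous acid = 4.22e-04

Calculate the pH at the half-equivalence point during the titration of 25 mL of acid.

At half-equivalence [HA] = [A⁻], so Henderson-Hasselbalch gives pH = pKa = -log(4.22e-04) = 3.37.

pH = pKa = 3.37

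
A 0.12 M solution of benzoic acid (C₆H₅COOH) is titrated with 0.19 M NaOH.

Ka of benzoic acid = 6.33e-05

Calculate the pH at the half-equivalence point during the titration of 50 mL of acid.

At half-equivalence [HA] = [A⁻], so Henderson-Hasselbalch gives pH = pKa = -log(6.33e-05) = 4.20.

pH = pKa = 4.20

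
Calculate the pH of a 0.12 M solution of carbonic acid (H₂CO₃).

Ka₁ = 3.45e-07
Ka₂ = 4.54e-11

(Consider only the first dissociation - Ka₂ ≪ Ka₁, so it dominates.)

First dissociation dominates. From Ka₁ = [H⁺][HA⁻]/[H₂A], x² + Ka₁·x − Ka₁·C = 0 with C = 0.12 M and Ka₁ = 3.45e-07. Solving: [H⁺] = (−Ka₁ + √(Ka₁² + 4·Ka₁·C)) / 2 = 2.0330e-04 M. pH = -log(2.0330e-04) = 3.69.

pH = 3.69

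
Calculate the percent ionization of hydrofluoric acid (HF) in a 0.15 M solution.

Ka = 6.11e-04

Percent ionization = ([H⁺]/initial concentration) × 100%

Using Ka equilibrium: x² + Ka×x - Ka×C = 0. Solving: [H⁺] = 9.2728e-03. Percent = (9.2728e-03/0.15) × 100

Percent ionization = 6.18%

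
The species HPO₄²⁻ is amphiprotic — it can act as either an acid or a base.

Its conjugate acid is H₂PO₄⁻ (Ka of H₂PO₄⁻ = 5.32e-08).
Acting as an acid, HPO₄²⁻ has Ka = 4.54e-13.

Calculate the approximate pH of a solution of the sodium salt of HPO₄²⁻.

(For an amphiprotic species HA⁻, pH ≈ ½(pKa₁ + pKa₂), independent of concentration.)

pKa₁ = -log(5.32e-08) = 7.27; pKa₂ = -log(4.54e-13) = 12.34. For an amphiprotic species, pH ≈ ½(pKa₁ + pKa₂) = ½(7.27 + 12.34) = 9.81.

pH = 9.81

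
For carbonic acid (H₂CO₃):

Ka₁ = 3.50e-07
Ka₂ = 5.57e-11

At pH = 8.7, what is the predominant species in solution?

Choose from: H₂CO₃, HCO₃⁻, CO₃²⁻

pKa₁ = 6.46, pKa₂ = 10.25. For a polyprotic acid the predominant species crosses at each pKa: below pKa_n the protonated form dominates, above it the deprotonated form does. At pH = 8.7, the predominant species is HCO₃⁻.

HCO₃⁻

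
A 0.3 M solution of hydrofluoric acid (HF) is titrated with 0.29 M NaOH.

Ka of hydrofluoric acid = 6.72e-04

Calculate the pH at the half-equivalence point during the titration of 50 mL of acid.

At half-equivalence [HA] = [A⁻], so Henderson-Hasselbalch gives pH = pKa = -log(6.72e-04) = 3.17.

pH = pKa = 3.17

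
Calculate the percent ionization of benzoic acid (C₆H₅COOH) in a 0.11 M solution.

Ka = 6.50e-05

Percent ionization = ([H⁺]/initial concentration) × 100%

Using Ka equilibrium: x² + Ka×x - Ka×C = 0. Solving: [H⁺] = 2.6416e-03. Percent = (2.6416e-03/0.11) × 100

Percent ionization = 2.4%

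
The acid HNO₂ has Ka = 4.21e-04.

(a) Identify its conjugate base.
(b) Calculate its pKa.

(a) The conjugate base is formed by removing one H⁺ from HNO₂, giving NO₂⁻. (b) pKa = -log(Ka) = -log(4.21e-04) = 3.38.

Conjugate base: NO₂⁻; pK_a = 3.38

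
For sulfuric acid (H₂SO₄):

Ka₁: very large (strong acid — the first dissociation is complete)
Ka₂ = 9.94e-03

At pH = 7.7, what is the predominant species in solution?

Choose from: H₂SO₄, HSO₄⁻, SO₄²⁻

The first dissociation is complete, so H₂SO₄ itself is never the predominant species in water; pKa₂ = -log(9.94e-03) = 2.00. For a polyprotic acid the predominant species crosses at each pKa: below pKa_n the protonated form dominates, above it the deprotonated form does. At pH = 7.7, the predominant species is SO₄²⁻.

SO₄²⁻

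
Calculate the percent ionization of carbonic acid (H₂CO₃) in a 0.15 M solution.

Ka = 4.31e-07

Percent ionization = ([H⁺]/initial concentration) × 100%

Using Ka equilibrium: x² + Ka×x - Ka×C = 0. Solving: [H⁺] = 2.5405e-04. Percent = (2.5405e-04/0.15) × 100

Percent ionization = 0.169%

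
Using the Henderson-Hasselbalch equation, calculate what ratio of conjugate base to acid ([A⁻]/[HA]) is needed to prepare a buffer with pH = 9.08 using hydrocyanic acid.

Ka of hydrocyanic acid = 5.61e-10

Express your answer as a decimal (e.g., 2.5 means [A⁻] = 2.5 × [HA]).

pKa = -log(5.61e-10) = 9.2510. pH = pKa + log([A⁻]/[HA]), so log([A⁻]/[HA]) = pH − pKa = 9.08 − 9.2510 = -0.1710. [A⁻]/[HA] = 10^(-0.1710) = 0.674

[A⁻]/[HA] = 0.674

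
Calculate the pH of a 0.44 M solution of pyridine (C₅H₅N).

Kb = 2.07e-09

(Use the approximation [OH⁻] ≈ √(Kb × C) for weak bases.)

[OH⁻] = √(Kb × C) = √(2.07e-09 × 0.44) = 3.0179e-05. pOH = 4.52, pH = 14 - pOH

pH = 9.48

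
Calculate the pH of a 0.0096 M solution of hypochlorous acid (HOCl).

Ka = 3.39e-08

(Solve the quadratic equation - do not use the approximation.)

x² + Ka×x - Ka×C = 0. Using quadratic formula: [H⁺] = 1.8023e-05

pH = 4.74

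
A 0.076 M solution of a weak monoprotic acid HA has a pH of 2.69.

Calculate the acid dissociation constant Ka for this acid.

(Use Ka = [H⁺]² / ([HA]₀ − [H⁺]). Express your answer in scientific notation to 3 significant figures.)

[H⁺] = 10^(−pH) = 10^(−2.69) = 2.042e-03 M. For HA ⇌ H⁺ + A⁻, Ka = [H⁺][A⁻]/[HA] = [H⁺]² / ([HA]₀ − [H⁺]) = (2.042e-03)² / (0.076 − 2.042e-03) = 5.64e-05.

K_a = 5.64e-05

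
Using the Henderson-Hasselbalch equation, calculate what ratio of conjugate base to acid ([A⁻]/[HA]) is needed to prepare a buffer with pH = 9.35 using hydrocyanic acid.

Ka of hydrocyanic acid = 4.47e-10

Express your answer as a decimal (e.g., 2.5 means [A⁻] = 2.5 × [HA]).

pKa = -log(4.47e-10) = 9.3497. pH = pKa + log([A⁻]/[HA]), so log([A⁻]/[HA]) = pH − pKa = 9.35 − 9.3497 = 0.0003. [A⁻]/[HA] = 10^(0.0003) = 1.00

[A⁻]/[HA] = 1.00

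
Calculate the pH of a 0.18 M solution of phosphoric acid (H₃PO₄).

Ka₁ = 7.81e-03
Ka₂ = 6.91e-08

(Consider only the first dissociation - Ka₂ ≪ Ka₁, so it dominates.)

First dissociation dominates. From Ka₁ = [H⁺][HA⁻]/[H₂A], x² + Ka₁·x − Ka₁·C = 0 with C = 0.18 M and Ka₁ = 7.81e-03. Solving: [H⁺] = (−Ka₁ + √(Ka₁² + 4·Ka₁·C)) / 2 = 3.3792e-02 M. pH = -log(3.3792e-02) = 1.47.

pH = 1.47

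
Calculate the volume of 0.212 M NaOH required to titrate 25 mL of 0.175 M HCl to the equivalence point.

At equivalence: moles acid = moles base. moles HCl = 0.175 × 25/1000 = 0.004375 mol. V_base = moles / 0.212 × 1000 = 20.6 mL.

V_{base} = 20.6 mL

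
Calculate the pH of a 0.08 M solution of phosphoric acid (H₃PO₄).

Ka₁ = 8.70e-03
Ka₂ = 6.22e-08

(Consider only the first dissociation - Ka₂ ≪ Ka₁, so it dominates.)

First dissociation dominates. From Ka₁ = [H⁺][HA⁻]/[H₂A], x² + Ka₁·x − Ka₁·C = 0 with C = 0.08 M and Ka₁ = 8.70e-03. Solving: [H⁺] = (−Ka₁ + √(Ka₁² + 4·Ka₁·C)) / 2 = 2.2388e-02 M. pH = -log(2.2388e-02) = 1.65.

pH = 1.65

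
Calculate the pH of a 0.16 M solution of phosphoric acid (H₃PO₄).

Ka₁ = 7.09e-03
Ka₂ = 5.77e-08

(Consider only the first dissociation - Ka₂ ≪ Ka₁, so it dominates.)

First dissociation dominates. From Ka₁ = [H⁺][HA⁻]/[H₂A], x² + Ka₁·x − Ka₁·C = 0 with C = 0.16 M and Ka₁ = 7.09e-03. Solving: [H⁺] = (−Ka₁ + √(Ka₁² + 4·Ka₁·C)) / 2 = 3.0322e-02 M. pH = -log(3.0322e-02) = 1.52.

pH = 1.52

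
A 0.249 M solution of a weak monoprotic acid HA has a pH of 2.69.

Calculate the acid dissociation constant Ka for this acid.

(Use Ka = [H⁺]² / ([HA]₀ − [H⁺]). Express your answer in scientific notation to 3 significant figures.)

[H⁺] = 10^(−pH) = 10^(−2.69) = 2.042e-03 M. For HA ⇌ H⁺ + A⁻, Ka = [H⁺][A⁻]/[HA] = [H⁺]² / ([HA]₀ − [H⁺]) = (2.042e-03)² / (0.249 − 2.042e-03) = 1.69e-05.

K_a = 1.69e-05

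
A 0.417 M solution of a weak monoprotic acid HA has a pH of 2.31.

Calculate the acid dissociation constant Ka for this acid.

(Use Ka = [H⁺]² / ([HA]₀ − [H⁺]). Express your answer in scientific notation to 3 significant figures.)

[H⁺] = 10^(−pH) = 10^(−2.31) = 4.898e-03 M. For HA ⇌ H⁺ + A⁻, Ka = [H⁺][A⁻]/[HA] = [H⁺]² / ([HA]₀ − [H⁺]) = (4.898e-03)² / (0.417 − 4.898e-03) = 5.82e-05.

K_a = 5.82e-05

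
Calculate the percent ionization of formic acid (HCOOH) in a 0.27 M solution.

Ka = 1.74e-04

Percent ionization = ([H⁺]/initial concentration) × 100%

Using Ka equilibrium: x² + Ka×x - Ka×C = 0. Solving: [H⁺] = 6.7677e-03. Percent = (6.7677e-03/0.27) × 100

Percent ionization = 2.51%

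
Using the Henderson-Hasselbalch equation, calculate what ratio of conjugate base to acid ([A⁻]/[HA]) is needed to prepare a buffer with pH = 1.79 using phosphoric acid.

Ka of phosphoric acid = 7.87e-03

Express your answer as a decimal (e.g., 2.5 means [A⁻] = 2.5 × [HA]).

pKa = -log(7.87e-03) = 2.1040. pH = pKa + log([A⁻]/[HA]), so log([A⁻]/[HA]) = pH − pKa = 1.79 − 2.1040 = -0.3140. [A⁻]/[HA] = 10^(-0.3140) = 0.485

[A⁻]/[HA] = 0.485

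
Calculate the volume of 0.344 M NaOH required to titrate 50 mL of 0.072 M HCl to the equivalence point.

At equivalence: moles acid = moles base. moles HCl = 0.072 × 50/1000 = 0.0036 mol. V_base = moles / 0.344 × 1000 = 10.5 mL.

V_{base} = 10.5 mL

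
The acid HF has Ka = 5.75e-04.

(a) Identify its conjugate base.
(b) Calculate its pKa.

(a) The conjugate base is formed by removing one H⁺ from HF, giving F⁻. (b) pKa = -log(Ka) = -log(5.75e-04) = 3.24.

Conjugate base: F⁻; pK_a = 3.24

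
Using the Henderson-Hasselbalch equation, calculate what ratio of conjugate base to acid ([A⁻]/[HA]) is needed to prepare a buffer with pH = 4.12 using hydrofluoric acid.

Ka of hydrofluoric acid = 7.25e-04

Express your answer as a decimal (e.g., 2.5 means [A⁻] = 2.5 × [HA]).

pKa = -log(7.25e-04) = 3.1397. pH = pKa + log([A⁻]/[HA]), so log([A⁻]/[HA]) = pH − pKa = 4.12 − 3.1397 = 0.9803. [A⁻]/[HA] = 10^(0.9803) = 9.56

[A⁻]/[HA] = 9.56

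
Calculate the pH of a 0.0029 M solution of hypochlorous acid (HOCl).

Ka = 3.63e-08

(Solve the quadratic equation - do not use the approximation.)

x² + Ka×x - Ka×C = 0. Using quadratic formula: [H⁺] = 1.0242e-05

pH = 4.99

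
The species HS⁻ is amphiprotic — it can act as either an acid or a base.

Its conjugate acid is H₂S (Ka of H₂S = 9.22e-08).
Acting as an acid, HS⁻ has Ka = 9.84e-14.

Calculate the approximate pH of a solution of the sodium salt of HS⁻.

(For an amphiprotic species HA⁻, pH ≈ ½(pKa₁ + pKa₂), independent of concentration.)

pKa₁ = -log(9.22e-08) = 7.04; pKa₂ = -log(9.84e-14) = 13.01. For an amphiprotic species, pH ≈ ½(pKa₁ + pKa₂) = ½(7.04 + 13.01) = 10.02.

pH = 10.02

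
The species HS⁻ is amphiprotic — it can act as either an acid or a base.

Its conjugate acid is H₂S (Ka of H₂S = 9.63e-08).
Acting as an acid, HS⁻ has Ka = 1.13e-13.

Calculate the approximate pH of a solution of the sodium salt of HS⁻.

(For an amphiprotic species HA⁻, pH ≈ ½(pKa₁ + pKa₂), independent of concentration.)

pKa₁ = -log(9.63e-08) = 7.02; pKa₂ = -log(1.13e-13) = 12.95. For an amphiprotic species, pH ≈ ½(pKa₁ + pKa₂) = ½(7.02 + 12.95) = 9.98.

pH = 9.98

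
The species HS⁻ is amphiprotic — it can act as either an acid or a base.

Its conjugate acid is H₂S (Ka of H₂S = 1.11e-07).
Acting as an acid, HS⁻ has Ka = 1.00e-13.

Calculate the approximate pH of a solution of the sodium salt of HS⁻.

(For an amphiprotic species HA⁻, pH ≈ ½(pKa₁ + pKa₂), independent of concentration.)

pKa₁ = -log(1.11e-07) = 6.95; pKa₂ = -log(1.00e-13) = 13.00. For an amphiprotic species, pH ≈ ½(pKa₁ + pKa₂) = ½(6.95 + 13.00) = 9.98.

pH = 9.98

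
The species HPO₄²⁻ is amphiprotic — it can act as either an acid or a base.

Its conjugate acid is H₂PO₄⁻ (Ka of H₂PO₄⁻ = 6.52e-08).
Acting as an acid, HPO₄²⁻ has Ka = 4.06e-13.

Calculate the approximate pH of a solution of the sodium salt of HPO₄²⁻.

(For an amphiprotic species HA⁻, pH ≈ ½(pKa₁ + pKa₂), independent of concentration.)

pKa₁ = -log(6.52e-08) = 7.19; pKa₂ = -log(4.06e-13) = 12.39. For an amphiprotic species, pH ≈ ½(pKa₁ + pKa₂) = ½(7.19 + 12.39) = 9.79.

pH = 9.79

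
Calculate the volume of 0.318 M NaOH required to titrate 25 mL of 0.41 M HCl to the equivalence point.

At equivalence: moles acid = moles base. moles HCl = 0.41 × 25/1000 = 0.01025 mol. V_base = moles / 0.318 × 1000 = 32.2 mL.

V_{base} = 32.2 mL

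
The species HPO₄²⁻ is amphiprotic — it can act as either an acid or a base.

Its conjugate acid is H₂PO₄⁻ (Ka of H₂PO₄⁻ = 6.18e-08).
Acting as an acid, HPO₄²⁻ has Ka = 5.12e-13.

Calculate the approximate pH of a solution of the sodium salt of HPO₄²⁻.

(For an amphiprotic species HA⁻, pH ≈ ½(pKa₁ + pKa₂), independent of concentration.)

pKa₁ = -log(6.18e-08) = 7.21; pKa₂ = -log(5.12e-13) = 12.29. For an amphiprotic species, pH ≈ ½(pKa₁ + pKa₂) = ½(7.21 + 12.29) = 9.75.

pH = 9.75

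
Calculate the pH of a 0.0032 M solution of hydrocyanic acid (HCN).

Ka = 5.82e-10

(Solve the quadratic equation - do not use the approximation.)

x² + Ka×x - Ka×C = 0. Using quadratic formula: [H⁺] = 1.3644e-06

pH = 5.87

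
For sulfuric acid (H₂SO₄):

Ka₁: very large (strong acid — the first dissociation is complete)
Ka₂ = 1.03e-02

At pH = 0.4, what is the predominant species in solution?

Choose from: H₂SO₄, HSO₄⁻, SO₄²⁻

The first dissociation is complete, so H₂SO₄ itself is never the predominant species in water; pKa₂ = -log(1.03e-02) = 1.99. For a polyprotic acid the predominant species crosses at each pKa: below pKa_n the protonated form dominates, above it the deprotonated form does. At pH = 0.4, the predominant species is HSO₄⁻.

HSO₄⁻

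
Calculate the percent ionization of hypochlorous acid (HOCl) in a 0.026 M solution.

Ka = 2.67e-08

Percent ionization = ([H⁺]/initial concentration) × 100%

Using Ka equilibrium: x² + Ka×x - Ka×C = 0. Solving: [H⁺] = 2.6334e-05. Percent = (2.6334e-05/0.026) × 100

Percent ionization = 0.101%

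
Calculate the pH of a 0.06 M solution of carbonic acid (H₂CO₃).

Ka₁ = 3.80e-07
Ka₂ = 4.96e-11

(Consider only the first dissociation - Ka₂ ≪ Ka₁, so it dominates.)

First dissociation dominates. From Ka₁ = [H⁺][HA⁻]/[H₂A], x² + Ka₁·x − Ka₁·C = 0 with C = 0.06 M and Ka₁ = 3.80e-07. Solving: [H⁺] = (−Ka₁ + √(Ka₁² + 4·Ka₁·C)) / 2 = 1.5081e-04 M. pH = -log(1.5081e-04) = 3.82.

pH = 3.82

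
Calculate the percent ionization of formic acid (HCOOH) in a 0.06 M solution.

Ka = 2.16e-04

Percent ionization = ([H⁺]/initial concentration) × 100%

Using Ka equilibrium: x² + Ka×x - Ka×C = 0. Solving: [H⁺] = 3.4936e-03. Percent = (3.4936e-03/0.06) × 100

Percent ionization = 5.82%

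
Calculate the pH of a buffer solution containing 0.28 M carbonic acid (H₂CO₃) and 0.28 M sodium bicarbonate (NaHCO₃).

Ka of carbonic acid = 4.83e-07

pKa = -log(4.83e-07) = 6.32. pH = pKa + log([A⁻]/[HA]) = 6.32 + log(0.28/0.28)

pH = 6.32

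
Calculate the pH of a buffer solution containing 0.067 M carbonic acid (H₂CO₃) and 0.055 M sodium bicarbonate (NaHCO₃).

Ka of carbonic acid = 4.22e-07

pKa = -log(4.22e-07) = 6.37. pH = pKa + log([A⁻]/[HA]) = 6.37 + log(0.055/0.067)

pH = 6.29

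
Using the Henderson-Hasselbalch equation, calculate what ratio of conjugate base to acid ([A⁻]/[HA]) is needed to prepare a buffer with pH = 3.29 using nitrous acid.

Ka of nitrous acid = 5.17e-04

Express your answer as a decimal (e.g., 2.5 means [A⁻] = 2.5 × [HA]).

pKa = -log(5.17e-04) = 3.2865. pH = pKa + log([A⁻]/[HA]), so log([A⁻]/[HA]) = pH − pKa = 3.29 − 3.2865 = 0.0035. [A⁻]/[HA] = 10^(0.0035) = 1.01

[A⁻]/[HA] = 1.01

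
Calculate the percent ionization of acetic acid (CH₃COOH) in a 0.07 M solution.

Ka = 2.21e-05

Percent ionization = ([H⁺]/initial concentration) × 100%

Using Ka equilibrium: x² + Ka×x - Ka×C = 0. Solving: [H⁺] = 1.2328e-03. Percent = (1.2328e-03/0.07) × 100

Percent ionization = 1.76%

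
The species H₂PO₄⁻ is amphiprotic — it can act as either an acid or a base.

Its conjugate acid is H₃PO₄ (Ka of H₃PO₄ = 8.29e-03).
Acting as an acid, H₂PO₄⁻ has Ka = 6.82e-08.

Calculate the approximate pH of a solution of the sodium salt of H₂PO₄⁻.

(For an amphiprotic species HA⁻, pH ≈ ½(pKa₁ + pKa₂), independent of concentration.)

pKa₁ = -log(8.29e-03) = 2.08; pKa₂ = -log(6.82e-08) = 7.17. For an amphiprotic species, pH ≈ ½(pKa₁ + pKa₂) = ½(2.08 + 7.17) = 4.62.

pH = 4.62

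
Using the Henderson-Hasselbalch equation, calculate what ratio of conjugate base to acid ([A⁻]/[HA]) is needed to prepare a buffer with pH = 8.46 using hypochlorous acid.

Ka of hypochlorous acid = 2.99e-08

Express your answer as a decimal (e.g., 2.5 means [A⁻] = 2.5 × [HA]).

pKa = -log(2.99e-08) = 7.5243. pH = pKa + log([A⁻]/[HA]), so log([A⁻]/[HA]) = pH − pKa = 8.46 − 7.5243 = 0.9357. [A⁻]/[HA] = 10^(0.9357) = 8.62

[A⁻]/[HA] = 8.62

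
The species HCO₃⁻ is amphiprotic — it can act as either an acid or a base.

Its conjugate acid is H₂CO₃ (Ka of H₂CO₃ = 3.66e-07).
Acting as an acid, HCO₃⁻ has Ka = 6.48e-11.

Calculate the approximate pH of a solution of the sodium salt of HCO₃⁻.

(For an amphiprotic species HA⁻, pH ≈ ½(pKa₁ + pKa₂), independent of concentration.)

pKa₁ = -log(3.66e-07) = 6.44; pKa₂ = -log(6.48e-11) = 10.19. For an amphiprotic species, pH ≈ ½(pKa₁ + pKa₂) = ½(6.44 + 10.19) = 8.31.

pH = 8.31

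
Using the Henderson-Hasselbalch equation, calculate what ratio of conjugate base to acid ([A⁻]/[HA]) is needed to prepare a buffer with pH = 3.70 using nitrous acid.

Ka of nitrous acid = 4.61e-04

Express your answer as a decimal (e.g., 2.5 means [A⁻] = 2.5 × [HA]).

pKa = -log(4.61e-04) = 3.3363. pH = pKa + log([A⁻]/[HA]), so log([A⁻]/[HA]) = pH − pKa = 3.70 − 3.3363 = 0.3637. [A⁻]/[HA] = 10^(0.3637) = 2.31

[A⁻]/[HA] = 2.31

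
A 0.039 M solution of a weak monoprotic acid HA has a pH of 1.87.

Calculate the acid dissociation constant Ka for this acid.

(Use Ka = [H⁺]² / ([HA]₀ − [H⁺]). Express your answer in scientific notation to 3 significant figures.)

[H⁺] = 10^(−pH) = 10^(−1.87) = 1.349e-02 M. For HA ⇌ H⁺ + A⁻, Ka = [H⁺][A⁻]/[HA] = [H⁺]² / ([HA]₀ − [H⁺]) = (1.349e-02)² / (0.039 − 1.349e-02) = 7.13e-03.

K_a = 7.13e-03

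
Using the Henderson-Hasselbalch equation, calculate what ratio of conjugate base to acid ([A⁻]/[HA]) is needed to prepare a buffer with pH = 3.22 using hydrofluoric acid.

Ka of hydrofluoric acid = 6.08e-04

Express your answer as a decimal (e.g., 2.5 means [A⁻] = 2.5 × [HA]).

pKa = -log(6.08e-04) = 3.2161. pH = pKa + log([A⁻]/[HA]), so log([A⁻]/[HA]) = pH − pKa = 3.22 − 3.2161 = 0.0039. [A⁻]/[HA] = 10^(0.0039) = 1.01

[A⁻]/[HA] = 1.01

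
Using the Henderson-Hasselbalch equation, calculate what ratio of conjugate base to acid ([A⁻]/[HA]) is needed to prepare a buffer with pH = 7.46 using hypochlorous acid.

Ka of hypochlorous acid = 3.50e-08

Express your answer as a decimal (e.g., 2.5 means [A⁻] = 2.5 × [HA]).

pKa = -log(3.50e-08) = 7.4559. pH = pKa + log([A⁻]/[HA]), so log([A⁻]/[HA]) = pH − pKa = 7.46 − 7.4559 = 0.0041. [A⁻]/[HA] = 10^(0.0041) = 1.01

[A⁻]/[HA] = 1.01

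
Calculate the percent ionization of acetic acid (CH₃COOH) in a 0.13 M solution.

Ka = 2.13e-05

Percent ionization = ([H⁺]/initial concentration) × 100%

Using Ka equilibrium: x² + Ka×x - Ka×C = 0. Solving: [H⁺] = 1.6534e-03. Percent = (1.6534e-03/0.13) × 100

Percent ionization = 1.27%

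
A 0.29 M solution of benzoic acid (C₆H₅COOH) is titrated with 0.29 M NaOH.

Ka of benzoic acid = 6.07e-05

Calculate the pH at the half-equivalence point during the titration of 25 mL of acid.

At half-equivalence [HA] = [A⁻], so Henderson-Hasselbalch gives pH = pKa = -log(6.07e-05) = 4.22.

pH = pKa = 4.22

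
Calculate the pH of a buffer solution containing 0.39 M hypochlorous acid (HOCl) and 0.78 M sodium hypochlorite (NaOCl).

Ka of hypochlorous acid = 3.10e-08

pKa = -log(3.10e-08) = 7.51. pH = pKa + log([A⁻]/[HA]) = 7.51 + log(0.78/0.39)

pH = 7.81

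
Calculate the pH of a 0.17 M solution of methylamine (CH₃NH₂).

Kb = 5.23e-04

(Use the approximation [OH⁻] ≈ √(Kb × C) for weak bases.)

[OH⁻] = √(Kb × C) = √(5.23e-04 × 0.17) = 9.4292e-03. pOH = 2.03, pH = 14 - pOH

pH = 11.97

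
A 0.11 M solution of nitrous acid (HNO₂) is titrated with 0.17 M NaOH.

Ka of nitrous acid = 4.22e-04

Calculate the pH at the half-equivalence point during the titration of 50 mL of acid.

At half-equivalence [HA] = [A⁻], so Henderson-Hasselbalch gives pH = pKa = -log(4.22e-04) = 3.37.

pH = pKa = 3.37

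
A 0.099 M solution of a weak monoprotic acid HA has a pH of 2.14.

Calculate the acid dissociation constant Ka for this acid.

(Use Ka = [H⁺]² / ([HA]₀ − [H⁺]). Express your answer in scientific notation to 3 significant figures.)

[H⁺] = 10^(−pH) = 10^(−2.14) = 7.244e-03 M. For HA ⇌ H⁺ + A⁻, Ka = [H⁺][A⁻]/[HA] = [H⁺]² / ([HA]₀ − [H⁺]) = (7.244e-03)² / (0.099 − 7.244e-03) = 5.72e-04.

K_a = 5.72e-04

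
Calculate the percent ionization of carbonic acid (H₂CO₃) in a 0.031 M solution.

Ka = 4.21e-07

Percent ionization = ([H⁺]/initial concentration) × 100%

Using Ka equilibrium: x² + Ka×x - Ka×C = 0. Solving: [H⁺] = 1.1403e-04. Percent = (1.1403e-04/0.031) × 100

Percent ionization = 0.368%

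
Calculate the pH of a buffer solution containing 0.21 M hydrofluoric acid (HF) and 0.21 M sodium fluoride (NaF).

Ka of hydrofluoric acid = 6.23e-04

pKa = -log(6.23e-04) = 3.21. pH = pKa + log([A⁻]/[HA]) = 3.21 + log(0.21/0.21)

pH = 3.21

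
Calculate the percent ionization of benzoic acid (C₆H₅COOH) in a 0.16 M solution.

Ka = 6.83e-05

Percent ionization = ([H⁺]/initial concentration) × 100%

Using Ka equilibrium: x² + Ka×x - Ka×C = 0. Solving: [H⁺] = 3.2718e-03. Percent = (3.2718e-03/0.16) × 100

Percent ionization = 2.04%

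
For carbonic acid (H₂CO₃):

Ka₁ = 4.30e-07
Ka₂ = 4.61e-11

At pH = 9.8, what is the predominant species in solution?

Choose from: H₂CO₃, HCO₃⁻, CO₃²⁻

pKa₁ = 6.37, pKa₂ = 10.34. For a polyprotic acid the predominant species crosses at each pKa: below pKa_n the protonated form dominates, above it the deprotonated form does. At pH = 9.8, the predominant species is HCO₃⁻.

HCO₃⁻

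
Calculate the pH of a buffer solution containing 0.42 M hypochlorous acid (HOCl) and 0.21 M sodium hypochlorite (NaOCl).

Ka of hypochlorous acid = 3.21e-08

pKa = -log(3.21e-08) = 7.49. pH = pKa + log([A⁻]/[HA]) = 7.49 + log(0.21/0.42)

pH = 7.19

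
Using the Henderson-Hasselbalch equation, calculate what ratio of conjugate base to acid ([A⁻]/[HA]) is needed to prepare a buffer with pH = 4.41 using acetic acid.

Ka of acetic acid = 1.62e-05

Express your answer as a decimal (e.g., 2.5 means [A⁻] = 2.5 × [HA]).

pKa = -log(1.62e-05) = 4.7905. pH = pKa + log([A⁻]/[HA]), so log([A⁻]/[HA]) = pH − pKa = 4.41 − 4.7905 = -0.3805. [A⁻]/[HA] = 10^(-0.3805) = 0.416

[A⁻]/[HA] = 0.416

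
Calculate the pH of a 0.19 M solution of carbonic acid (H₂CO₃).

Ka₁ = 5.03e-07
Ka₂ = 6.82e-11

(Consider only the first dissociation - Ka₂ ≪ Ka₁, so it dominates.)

First dissociation dominates. From Ka₁ = [H⁺][HA⁻]/[H₂A], x² + Ka₁·x − Ka₁·C = 0 with C = 0.19 M and Ka₁ = 5.03e-07. Solving: [H⁺] = (−Ka₁ + √(Ka₁² + 4·Ka₁·C)) / 2 = 3.0889e-04 M. pH = -log(3.0889e-04) = 3.51.

pH = 3.51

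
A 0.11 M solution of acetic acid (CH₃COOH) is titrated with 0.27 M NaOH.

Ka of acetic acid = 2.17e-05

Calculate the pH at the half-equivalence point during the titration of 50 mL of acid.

At half-equivalence [HA] = [A⁻], so Henderson-Hasselbalch gives pH = pKa = -log(2.17e-05) = 4.66.

pH = pKa = 4.66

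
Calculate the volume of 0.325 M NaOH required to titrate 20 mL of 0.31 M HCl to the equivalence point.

At equivalence: moles acid = moles base. moles HCl = 0.31 × 20/1000 = 0.0062 mol. V_base = moles / 0.325 × 1000 = 19.1 mL.

V_{base} = 19.1 mL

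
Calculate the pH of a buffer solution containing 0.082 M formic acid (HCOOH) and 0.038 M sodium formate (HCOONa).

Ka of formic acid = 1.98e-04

pKa = -log(1.98e-04) = 3.70. pH = pKa + log([A⁻]/[HA]) = 3.70 + log(0.038/0.082)

pH = 3.37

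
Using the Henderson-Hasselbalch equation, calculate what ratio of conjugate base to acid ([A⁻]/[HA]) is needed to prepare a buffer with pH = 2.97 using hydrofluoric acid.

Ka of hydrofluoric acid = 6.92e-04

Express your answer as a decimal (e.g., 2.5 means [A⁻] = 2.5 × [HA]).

pKa = -log(6.92e-04) = 3.1599. pH = pKa + log([A⁻]/[HA]), so log([A⁻]/[HA]) = pH − pKa = 2.97 − 3.1599 = -0.1899. [A⁻]/[HA] = 10^(-0.1899) = 0.646

[A⁻]/[HA] = 0.646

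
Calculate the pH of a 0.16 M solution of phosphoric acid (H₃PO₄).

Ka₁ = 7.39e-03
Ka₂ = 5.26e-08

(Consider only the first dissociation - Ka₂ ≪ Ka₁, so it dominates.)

First dissociation dominates. From Ka₁ = [H⁺][HA⁻]/[H₂A], x² + Ka₁·x − Ka₁·C = 0 with C = 0.16 M and Ka₁ = 7.39e-03. Solving: [H⁺] = (−Ka₁ + √(Ka₁² + 4·Ka₁·C)) / 2 = 3.0889e-02 M. pH = -log(3.0889e-02) = 1.51.

pH = 1.51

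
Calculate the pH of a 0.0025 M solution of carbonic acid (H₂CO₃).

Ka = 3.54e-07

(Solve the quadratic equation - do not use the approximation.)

x² + Ka×x - Ka×C = 0. Using quadratic formula: [H⁺] = 2.9572e-05

pH = 4.53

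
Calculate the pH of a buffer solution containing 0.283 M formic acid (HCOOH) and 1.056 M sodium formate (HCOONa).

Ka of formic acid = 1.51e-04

pKa = -log(1.51e-04) = 3.82. pH = pKa + log([A⁻]/[HA]) = 3.82 + log(1.056/0.283)

pH = 4.39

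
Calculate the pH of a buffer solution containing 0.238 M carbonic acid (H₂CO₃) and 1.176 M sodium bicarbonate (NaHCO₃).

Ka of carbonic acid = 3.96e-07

pKa = -log(3.96e-07) = 6.40. pH = pKa + log([A⁻]/[HA]) = 6.40 + log(1.176/0.238)

pH = 7.10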